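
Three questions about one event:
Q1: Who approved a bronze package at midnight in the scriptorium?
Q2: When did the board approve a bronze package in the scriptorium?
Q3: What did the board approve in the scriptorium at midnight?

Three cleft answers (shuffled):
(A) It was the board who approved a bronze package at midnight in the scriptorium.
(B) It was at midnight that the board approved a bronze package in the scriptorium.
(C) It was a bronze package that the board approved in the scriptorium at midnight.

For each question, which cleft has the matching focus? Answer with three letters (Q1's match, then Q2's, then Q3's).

Q1 asks about the subject (agent); cleft (A) focuses "the board", which is the subject (agent) — so Q1 → A.
Q2 asks about the time; cleft (B) focuses "at midnight", which is the time — so Q2 → B.
Q3 asks about the direct object; cleft (C) focuses "a bronze package", which is the direct object — so Q3 → C.
Mapping: Q1→A, Q2→B, Q3→C.

ABC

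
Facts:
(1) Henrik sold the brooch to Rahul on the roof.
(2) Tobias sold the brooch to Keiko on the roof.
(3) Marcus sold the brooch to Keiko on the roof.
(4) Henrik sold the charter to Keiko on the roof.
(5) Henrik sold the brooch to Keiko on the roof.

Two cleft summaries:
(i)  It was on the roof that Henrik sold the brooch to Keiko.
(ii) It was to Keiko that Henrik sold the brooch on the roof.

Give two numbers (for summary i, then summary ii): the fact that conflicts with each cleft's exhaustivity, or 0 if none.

Summary (i) focuses "on the roof" (the setting); background same agent, thing, recipient (Henrik / the brooch / Keiko). No fact matches that background with a different setting, so 0.
Summary (ii) focuses "Keiko" (the recipient); background same agent, thing, setting (Henrik / the brooch / on the roof). Fact (1) matches that background with recipient = Rahul — refutes (ii).

0, 1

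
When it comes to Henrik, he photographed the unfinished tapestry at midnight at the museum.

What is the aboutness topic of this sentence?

Henrik

The construction explicitly marks "Henrik" as what the sentence is about — the topic.
The remainder of the clause is the comment (what is said about the topic).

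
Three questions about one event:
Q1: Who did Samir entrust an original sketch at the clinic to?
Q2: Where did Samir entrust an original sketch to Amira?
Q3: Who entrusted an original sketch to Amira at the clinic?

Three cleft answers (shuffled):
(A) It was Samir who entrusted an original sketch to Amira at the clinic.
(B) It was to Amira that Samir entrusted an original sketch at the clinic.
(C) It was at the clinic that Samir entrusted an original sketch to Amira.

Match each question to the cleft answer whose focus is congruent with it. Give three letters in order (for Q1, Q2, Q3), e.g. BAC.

BCA

Q1 asks about the recipient; cleft (B) focuses "to Amira", which is the recipient — so Q1 → B.
Q2 asks about the location; cleft (C) focuses "at the clinic", which is the location — so Q2 → C.
Q3 asks about the subject (agent); cleft (A) focuses "Samir", which is the subject (agent) — so Q3 → A.
Mapping: Q1→B, Q2→C, Q3→A.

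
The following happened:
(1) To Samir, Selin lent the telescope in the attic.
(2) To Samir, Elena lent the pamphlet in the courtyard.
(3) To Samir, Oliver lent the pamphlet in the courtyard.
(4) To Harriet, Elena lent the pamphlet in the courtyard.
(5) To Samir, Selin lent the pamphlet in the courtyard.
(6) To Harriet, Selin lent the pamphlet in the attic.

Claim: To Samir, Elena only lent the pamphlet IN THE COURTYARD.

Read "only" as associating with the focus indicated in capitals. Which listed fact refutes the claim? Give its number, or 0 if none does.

Focus (in capitals) is "in the courtyard" — the setting. "Only" excludes alternative settings while holding fixed agent = Elena, thing = the pamphlet, recipient = Samir.
Every other fact changes something in the background, not just the setting. Nothing refutes the claim.

0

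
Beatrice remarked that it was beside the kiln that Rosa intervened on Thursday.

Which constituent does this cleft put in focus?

In an it-cleft "It was X that/who ...", the clefted constituent X is the focus; the that/who-clause expresses the presupposed open proposition.
Here the focus is "beside the kiln". The backgrounded (presupposed) material includes "Rosa" and "on Thursday".

beside the kiln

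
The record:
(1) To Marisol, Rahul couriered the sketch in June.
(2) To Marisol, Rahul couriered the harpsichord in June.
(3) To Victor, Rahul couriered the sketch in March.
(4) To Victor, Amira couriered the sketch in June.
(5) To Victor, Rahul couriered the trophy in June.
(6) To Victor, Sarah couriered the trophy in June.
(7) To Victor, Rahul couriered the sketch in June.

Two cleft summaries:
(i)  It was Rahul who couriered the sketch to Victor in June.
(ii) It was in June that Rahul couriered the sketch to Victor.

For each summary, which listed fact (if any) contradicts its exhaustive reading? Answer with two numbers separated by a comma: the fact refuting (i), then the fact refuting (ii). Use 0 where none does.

4, 3

Summary (i) focuses "Rahul" (the agent); background thing = the sketch, recipient = Victor, setting = in June. Fact (4) matches that background with agent = Amira — refutes (i).
Summary (ii) focuses "in June" (the setting); background agent = Rahul, thing = the sketch, recipient = Victor. Fact (3) matches that background with setting = in March — refutes (ii).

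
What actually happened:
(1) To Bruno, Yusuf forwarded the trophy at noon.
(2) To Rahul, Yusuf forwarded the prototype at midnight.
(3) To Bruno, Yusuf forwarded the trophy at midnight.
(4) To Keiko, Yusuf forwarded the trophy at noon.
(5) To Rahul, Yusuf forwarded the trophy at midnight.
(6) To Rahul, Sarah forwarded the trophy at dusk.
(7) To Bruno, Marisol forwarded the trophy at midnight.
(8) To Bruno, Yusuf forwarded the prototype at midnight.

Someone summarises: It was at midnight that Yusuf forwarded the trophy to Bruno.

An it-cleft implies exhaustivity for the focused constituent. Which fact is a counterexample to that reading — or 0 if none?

1

Focus of the cleft: "at midnight" (the setting). Presupposed background: same agent, thing, recipient (Yusuf / the trophy / Bruno).
The exhaustive reading says no other setting fits that background.
But fact (1) also has same agent, thing, recipient (Yusuf / the trophy / Bruno), with setting = at noon — so the exhaustive reading fails.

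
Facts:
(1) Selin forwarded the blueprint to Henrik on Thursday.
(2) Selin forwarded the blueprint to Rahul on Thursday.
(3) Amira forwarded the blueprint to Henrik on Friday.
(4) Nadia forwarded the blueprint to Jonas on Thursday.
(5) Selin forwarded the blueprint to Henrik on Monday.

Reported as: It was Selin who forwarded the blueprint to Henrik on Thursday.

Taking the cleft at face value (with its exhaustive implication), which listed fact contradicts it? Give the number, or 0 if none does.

0

Focus of the cleft: "Selin" (the agent). Presupposed background: the blueprint as thing and Henrik as recipient and on Thursday as setting.
The exhaustive reading says no other agent fits that background.
Every other fact differs from the presupposition on some backgrounded slot, so none challenges the exhaustivity.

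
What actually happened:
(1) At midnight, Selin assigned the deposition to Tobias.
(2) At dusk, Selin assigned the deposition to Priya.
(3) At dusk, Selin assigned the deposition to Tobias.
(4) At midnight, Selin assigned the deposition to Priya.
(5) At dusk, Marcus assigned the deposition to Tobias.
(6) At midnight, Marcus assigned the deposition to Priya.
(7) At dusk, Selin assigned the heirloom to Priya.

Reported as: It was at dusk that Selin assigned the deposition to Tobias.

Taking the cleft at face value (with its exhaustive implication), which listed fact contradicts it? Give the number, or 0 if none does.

1

Focus of the cleft: "at dusk" (the setting). Presupposed background: agent = Selin, thing = the deposition, recipient = Tobias.
The exhaustive reading says no other setting fits that background.
Fact (1) shares the background but with setting = at midnight; exhaustivity is violated.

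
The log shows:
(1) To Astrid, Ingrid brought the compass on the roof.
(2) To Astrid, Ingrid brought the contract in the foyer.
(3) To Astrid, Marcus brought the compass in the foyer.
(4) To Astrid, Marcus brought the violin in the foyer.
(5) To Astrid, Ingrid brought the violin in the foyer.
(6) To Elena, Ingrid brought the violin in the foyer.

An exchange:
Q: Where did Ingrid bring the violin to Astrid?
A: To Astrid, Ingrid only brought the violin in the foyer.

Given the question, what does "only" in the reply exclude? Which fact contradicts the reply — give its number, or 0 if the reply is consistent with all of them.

0

Answering "Where did ...?" puts focus on the setting — here, "in the foyer".
So "only" ranges over settings; the rest (Ingrid as agent and the violin as thing and Astrid as recipient) is presupposed.
No fact keeps Ingrid as agent and the violin as thing and Astrid as recipient while changing the setting; every other fact differs on something backgrounded. The reply stands.
(Fact (6) would refute a reading with focus on the recipient — but that is not what the question asks.)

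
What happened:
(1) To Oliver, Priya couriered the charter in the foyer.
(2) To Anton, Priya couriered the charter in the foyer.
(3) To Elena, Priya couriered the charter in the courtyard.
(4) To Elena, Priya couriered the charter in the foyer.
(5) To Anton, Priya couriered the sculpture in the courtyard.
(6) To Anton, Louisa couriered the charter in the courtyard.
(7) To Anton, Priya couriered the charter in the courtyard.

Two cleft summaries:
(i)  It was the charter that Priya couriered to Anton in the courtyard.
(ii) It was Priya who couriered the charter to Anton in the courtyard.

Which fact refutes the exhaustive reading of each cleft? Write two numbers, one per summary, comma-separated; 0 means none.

Summary (i) focuses "the charter" (the thing); background agent = Priya, recipient = Anton, setting = in the courtyard. Fact (5) matches that background with thing = the sculpture — refutes (i).
Summary (ii) focuses "Priya" (the agent); background thing = the charter, recipient = Anton, setting = in the courtyard. Fact (6) matches that background with agent = Louisa — refutes (ii).

5, 6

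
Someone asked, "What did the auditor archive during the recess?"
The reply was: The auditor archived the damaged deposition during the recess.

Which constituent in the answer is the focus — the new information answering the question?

the damaged deposition

The wh-word "what" asks about the direct object.
In the answer, "the auditor" and "during the recess" are given — repeated from the question.
The constituent filling the direct object gap is "the damaged deposition"; that is the focus and would carry nuclear stress.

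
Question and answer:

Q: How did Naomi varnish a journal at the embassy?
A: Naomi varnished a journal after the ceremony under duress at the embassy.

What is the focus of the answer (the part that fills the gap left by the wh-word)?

under duress

The wh-word "how" asks about the manner.
In the answer, "Naomi", "a journal" and "at the embassy" are given — repeated from the question.
"after the ceremony" is also new, but it specifies the time, which is not what the question asks about — so it is not the focus.
The constituent filling the manner gap is "under duress"; that is the focus.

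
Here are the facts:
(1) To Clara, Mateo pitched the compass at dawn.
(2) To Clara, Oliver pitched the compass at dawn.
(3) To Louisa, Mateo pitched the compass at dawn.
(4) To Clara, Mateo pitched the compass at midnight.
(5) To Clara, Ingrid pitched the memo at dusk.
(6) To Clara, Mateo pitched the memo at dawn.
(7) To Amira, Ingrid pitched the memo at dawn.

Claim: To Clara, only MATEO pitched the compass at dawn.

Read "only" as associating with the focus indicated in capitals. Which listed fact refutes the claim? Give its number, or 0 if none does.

The capitals mark "Mateo" as focus. So "only" rules out other agents, with the rest (the compass as thing and Clara as recipient and at dawn as setting) as background.
Fact (2) shares the background but differs in agent (Oliver) — a counterexample.

2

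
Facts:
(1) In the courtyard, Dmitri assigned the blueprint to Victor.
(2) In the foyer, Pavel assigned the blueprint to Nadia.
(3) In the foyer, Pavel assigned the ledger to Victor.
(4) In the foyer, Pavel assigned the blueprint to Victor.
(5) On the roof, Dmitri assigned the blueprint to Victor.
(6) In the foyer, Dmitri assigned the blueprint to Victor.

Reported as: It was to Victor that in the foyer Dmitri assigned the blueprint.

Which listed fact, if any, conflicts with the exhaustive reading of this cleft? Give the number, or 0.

0

Focus of the cleft: "Victor" (the recipient). Presupposed background: same agent, thing, setting (Dmitri / the blueprint / in the foyer).
The exhaustive reading says no other recipient fits that background.
Every other fact differs from the presupposition on some backgrounded slot, so none challenges the exhaustivity.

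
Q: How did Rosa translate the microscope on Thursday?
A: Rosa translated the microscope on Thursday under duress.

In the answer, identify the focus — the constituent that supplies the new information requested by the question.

The wh-word "how" asks about the manner.
In the answer, "Rosa", "the microscope" and "on Thursday" are given — repeated from the question.
The constituent filling the manner gap is "under duress"; that is the focus and would carry nuclear stress.

under duress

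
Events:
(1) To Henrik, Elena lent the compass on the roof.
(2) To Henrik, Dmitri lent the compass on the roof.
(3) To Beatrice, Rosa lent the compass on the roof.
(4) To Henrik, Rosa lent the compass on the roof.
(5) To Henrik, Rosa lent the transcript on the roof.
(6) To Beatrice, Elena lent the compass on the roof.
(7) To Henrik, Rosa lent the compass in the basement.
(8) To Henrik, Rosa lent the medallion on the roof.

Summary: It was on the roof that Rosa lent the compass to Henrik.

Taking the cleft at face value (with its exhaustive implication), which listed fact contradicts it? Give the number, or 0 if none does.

7

The cleft puts "on the roof" in focus and presupposes the open proposition with same agent, thing, recipient (Rosa / the compass / Henrik).
The exhaustive reading says no other setting fits that background.
Fact (7) shares the background but with setting = in the basement; exhaustivity is violated.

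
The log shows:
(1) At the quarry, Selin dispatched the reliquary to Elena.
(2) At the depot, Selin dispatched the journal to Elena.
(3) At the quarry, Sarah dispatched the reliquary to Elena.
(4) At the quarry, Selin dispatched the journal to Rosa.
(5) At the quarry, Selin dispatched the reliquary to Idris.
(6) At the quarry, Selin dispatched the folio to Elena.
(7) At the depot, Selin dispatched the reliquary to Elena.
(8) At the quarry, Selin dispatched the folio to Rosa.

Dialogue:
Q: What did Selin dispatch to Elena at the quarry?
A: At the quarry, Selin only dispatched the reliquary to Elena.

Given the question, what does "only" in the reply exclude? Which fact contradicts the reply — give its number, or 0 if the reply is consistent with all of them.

Answering "What did ...?" puts focus on the thing — here, "the reliquary".
So "only" ranges over things; the rest (agent = Selin, recipient = Elena, setting = at the quarry) is presupposed.
Fact (6) keeps agent = Selin, recipient = Elena, setting = at the quarry but has thing = the folio; that refutes the reply.
(Fact (7) would refute a reading with focus on the setting — but that is not what the question asks.)

6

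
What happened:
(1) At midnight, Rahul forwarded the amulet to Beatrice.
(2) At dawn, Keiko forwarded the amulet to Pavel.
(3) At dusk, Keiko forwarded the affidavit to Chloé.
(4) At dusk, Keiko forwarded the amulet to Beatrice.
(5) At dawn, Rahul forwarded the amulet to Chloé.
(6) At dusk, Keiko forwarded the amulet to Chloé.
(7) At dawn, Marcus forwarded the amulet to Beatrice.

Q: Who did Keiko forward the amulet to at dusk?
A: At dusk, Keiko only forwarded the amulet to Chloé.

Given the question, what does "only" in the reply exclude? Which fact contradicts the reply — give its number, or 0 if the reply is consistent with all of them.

Answering "Who did ... to ...?" puts focus on the recipient — here, "Chloé".
"Only" then excludes alternative recipients while the background — same agent, thing, setting (Keiko / the amulet / at dusk) — is held fixed.
Fact (4) keeps same agent, thing, setting (Keiko / the amulet / at dusk) but has recipient = Beatrice; that refutes the reply.
(Fact (3) would refute a reading with focus on the thing — but that is not what the question asks.)

4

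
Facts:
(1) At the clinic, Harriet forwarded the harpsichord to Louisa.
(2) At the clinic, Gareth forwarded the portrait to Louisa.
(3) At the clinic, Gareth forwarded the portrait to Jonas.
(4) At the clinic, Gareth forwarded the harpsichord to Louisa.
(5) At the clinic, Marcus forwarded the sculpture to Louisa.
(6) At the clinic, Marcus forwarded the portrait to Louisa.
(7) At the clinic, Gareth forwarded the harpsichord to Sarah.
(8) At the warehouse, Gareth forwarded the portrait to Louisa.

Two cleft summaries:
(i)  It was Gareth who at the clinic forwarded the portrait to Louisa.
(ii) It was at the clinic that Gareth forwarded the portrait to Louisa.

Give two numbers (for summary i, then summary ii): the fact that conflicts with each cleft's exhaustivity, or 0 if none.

(i): focus "Gareth". Looking for the portrait as thing and Louisa as recipient and at the clinic as setting with some other agent — fact (6) has Marcus there. Refuted.
(ii): focus "at the clinic". Looking for Gareth as agent and the portrait as thing and Louisa as recipient with some other setting — fact (8) has at the warehouse there. Refuted.

6, 8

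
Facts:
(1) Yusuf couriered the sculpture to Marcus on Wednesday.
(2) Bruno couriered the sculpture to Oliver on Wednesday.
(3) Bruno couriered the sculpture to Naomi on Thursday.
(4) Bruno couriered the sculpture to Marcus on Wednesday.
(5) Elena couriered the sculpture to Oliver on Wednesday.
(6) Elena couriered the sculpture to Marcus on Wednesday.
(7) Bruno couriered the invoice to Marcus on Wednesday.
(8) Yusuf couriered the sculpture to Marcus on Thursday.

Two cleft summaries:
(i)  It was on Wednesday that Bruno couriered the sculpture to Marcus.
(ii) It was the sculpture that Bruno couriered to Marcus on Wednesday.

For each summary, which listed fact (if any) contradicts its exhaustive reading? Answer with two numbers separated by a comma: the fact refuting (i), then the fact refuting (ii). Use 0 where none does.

(i): focus "on Wednesday". No fact shares Bruno as agent and the sculpture as thing and Marcus as recipient with a different setting. 0.
(ii): focus "the sculpture". Looking for Bruno as agent and Marcus as recipient and on Wednesday as setting with some other thing — fact (7) has the invoice there. Refuted.

0, 7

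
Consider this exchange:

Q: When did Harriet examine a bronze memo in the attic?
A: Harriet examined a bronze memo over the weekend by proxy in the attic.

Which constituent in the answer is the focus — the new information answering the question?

over the weekend

The wh-word "when" asks about the time.
In the answer, "Harriet", "a bronze memo" and "in the attic" are given — repeated from the question.
"by proxy" is also new, but it specifies the manner, which is not what the question asks about — so it is not the focus.
The constituent filling the time gap is "over the weekend"; that is the focus.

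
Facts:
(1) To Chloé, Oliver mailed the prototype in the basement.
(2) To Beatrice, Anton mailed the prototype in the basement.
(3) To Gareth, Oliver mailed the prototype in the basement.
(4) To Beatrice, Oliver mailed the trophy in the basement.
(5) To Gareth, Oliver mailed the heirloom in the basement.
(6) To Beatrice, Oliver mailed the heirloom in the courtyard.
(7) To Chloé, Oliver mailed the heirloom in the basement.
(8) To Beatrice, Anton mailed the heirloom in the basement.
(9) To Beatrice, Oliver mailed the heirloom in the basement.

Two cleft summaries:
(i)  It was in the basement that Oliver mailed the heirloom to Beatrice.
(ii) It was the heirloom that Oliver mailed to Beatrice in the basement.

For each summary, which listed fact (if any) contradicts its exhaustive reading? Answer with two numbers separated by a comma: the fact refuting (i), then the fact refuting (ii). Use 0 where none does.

Summary (i) focuses "in the basement" (the setting); background same agent, thing, recipient (Oliver / the heirloom / Beatrice). Fact (6) matches that background with setting = in the courtyard — refutes (i).
Summary (ii) focuses "the heirloom" (the thing); background same agent, recipient, setting (Oliver / Beatrice / in the basement). Fact (4) matches that background with thing = the trophy — refutes (ii).

6, 4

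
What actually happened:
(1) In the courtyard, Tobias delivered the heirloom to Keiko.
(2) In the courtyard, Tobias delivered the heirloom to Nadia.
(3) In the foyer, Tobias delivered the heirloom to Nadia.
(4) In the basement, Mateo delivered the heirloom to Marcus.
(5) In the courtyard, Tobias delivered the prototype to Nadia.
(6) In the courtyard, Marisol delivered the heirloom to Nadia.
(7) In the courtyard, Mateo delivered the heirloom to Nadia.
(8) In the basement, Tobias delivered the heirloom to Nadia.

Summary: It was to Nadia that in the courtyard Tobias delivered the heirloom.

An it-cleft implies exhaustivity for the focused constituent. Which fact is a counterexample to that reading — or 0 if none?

Focus of the cleft: "Nadia" (the recipient). Presupposed background: Tobias as agent and the heirloom as thing and in the courtyard as setting.
The exhaustive reading says no other recipient fits that background.
Fact (1) shares the background but with recipient = Keiko; exhaustivity is violated.

1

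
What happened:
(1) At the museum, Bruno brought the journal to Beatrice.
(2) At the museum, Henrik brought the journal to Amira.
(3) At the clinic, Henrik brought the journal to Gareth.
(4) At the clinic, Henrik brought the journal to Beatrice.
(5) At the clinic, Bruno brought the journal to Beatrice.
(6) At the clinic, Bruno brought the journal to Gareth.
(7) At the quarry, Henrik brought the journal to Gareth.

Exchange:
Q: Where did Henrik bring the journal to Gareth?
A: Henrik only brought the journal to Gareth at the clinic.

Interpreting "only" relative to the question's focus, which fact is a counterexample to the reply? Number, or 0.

The question "Where did ...?" targets the setting, so in the reply the focus falls on "at the clinic".
"Only" then excludes alternative settings while the background — Henrik as agent and the journal as thing and Gareth as recipient — is held fixed.
Fact (7) keeps Henrik as agent and the journal as thing and Gareth as recipient but has setting = at the quarry; that refutes the reply.
(Fact (4) would refute a reading with focus on the recipient — but that is not what the question asks.)

7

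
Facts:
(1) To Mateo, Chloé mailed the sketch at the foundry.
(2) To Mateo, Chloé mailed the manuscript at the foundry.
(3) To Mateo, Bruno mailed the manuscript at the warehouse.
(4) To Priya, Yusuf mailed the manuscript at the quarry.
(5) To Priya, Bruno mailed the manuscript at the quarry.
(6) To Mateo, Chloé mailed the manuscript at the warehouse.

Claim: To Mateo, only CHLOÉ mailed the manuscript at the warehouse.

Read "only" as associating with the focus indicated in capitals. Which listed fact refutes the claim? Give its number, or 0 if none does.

The capitals mark "Chloé" as focus. So "only" rules out other agents, with the rest (thing = the manuscript, recipient = Mateo, setting = at the warehouse) as background.
Fact (3) matches on thing = the manuscript, recipient = Mateo, setting = at the warehouse, but has agent = Bruno instead. That refutes the claim.

3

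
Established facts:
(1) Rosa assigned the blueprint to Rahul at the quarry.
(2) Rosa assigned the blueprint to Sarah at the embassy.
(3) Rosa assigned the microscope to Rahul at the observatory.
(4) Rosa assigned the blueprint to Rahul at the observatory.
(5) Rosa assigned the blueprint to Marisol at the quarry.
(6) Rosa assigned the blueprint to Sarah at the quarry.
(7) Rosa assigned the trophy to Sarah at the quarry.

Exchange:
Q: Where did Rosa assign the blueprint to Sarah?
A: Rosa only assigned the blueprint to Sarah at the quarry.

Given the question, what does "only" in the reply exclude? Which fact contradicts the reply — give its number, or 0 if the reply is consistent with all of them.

Answering "Where did ...?" puts focus on the setting — here, "at the quarry".
"Only" then excludes alternative settings while the background — agent = Rosa, thing = the blueprint, recipient = Sarah — is held fixed.
Fact (2) keeps agent = Rosa, thing = the blueprint, recipient = Sarah but has setting = at the embassy; that refutes the reply.
(Fact (7) would refute a reading with focus on the thing — but that is not what the question asks.)

2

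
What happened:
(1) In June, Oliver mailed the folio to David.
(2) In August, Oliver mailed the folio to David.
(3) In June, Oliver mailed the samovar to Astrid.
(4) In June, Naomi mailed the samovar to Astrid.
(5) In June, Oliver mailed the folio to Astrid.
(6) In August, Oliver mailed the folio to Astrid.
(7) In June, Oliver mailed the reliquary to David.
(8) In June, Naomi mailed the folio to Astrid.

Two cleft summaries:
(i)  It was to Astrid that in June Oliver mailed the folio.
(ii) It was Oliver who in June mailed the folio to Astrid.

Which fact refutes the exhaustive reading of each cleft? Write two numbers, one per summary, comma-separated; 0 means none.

1, 8

(i): focus "Astrid". Looking for Oliver as agent and the folio as thing and in June as setting with some other recipient — fact (1) has David there. Refuted.
(ii): focus "Oliver". Looking for the folio as thing and Astrid as recipient and in June as setting with some other agent — fact (8) has Naomi there. Refuted.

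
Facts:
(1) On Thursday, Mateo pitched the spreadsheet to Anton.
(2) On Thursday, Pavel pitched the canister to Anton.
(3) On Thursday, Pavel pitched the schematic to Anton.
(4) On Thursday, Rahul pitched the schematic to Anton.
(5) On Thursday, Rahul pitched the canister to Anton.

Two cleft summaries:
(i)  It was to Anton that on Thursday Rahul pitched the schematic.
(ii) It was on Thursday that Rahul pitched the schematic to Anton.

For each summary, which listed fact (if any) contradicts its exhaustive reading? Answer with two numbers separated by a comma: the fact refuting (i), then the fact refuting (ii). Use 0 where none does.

0, 0

(i): focus "Anton". No fact shares same agent, thing, setting (Rahul / the schematic / on Thursday) with a different recipient. 0.
(ii): focus "on Thursday". No fact shares same agent, thing, recipient (Rahul / the schematic / Anton) with a different setting. 0.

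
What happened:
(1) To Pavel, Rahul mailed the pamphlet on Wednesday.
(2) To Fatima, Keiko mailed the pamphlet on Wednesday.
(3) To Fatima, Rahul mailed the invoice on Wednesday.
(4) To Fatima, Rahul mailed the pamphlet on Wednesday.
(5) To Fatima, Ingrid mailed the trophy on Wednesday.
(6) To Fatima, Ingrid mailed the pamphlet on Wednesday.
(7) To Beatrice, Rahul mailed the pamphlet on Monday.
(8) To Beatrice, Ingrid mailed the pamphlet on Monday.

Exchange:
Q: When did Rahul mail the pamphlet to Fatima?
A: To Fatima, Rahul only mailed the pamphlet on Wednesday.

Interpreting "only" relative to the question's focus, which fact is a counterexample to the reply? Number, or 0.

0

The question "When did ...?" targets the setting, so in the reply the focus falls on "on Wednesday".
"Only" then excludes alternative settings while the background — Rahul as agent and the pamphlet as thing and Fatima as recipient — is held fixed.
No fact keeps Rahul as agent and the pamphlet as thing and Fatima as recipient while changing the setting; every other fact differs on something backgrounded. The reply stands.
(Fact (1) would refute a reading with focus on the recipient — but that is not what the question asks.)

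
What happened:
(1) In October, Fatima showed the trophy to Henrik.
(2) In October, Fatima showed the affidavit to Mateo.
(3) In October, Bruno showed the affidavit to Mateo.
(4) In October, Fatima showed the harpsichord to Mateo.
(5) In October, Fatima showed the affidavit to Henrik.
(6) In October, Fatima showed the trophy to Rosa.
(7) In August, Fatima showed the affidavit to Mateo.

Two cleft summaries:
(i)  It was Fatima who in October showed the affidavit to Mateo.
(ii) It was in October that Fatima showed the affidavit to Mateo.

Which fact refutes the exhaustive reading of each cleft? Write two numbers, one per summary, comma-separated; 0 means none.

3, 7

Summary (i) focuses "Fatima" (the agent); background the affidavit as thing and Mateo as recipient and in October as setting. Fact (3) matches that background with agent = Bruno — refutes (i).
Summary (ii) focuses "in October" (the setting); background Fatima as agent and the affidavit as thing and Mateo as recipient. Fact (7) matches that background with setting = in August — refutes (ii).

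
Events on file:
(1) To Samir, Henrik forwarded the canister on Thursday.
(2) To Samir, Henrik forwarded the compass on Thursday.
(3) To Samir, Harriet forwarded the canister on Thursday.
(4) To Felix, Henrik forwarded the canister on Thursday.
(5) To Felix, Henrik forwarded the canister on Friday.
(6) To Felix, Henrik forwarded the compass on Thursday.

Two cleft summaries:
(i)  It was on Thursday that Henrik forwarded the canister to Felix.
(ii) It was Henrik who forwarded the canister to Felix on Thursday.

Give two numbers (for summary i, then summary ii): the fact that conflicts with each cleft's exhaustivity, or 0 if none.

(i): focus "on Thursday". Looking for same agent, thing, recipient (Henrik / the canister / Felix) with some other setting — fact (5) has on Friday there. Refuted.
(ii): focus "Henrik". No fact shares same thing, recipient, setting (the canister / Felix / on Thursday) with a different agent. 0.

5, 0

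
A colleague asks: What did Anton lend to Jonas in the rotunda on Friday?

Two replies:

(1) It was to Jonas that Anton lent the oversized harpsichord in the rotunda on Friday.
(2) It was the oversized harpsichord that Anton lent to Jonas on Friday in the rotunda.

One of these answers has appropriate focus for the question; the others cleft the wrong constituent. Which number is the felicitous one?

The question word "what" targets the direct object.
Option (1) clefts "to Jonas" — the recipient, not what was asked.
Option (2) clefts "the oversized harpsichord" — that matches what the question asks about.
So the congruent reply is (2).

2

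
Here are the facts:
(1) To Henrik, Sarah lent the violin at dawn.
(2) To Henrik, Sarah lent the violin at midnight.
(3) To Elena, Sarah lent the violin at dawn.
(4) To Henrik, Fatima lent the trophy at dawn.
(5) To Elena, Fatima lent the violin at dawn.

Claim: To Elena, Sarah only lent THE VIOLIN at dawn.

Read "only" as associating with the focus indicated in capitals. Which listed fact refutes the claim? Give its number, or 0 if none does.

0

The capitals mark "the violin" as focus. So "only" rules out other things, with the rest (agent = Sarah, recipient = Elena, setting = at dawn) as background.
No fact matches agent = Sarah, recipient = Elena, setting = at dawn with a different thing — every other fact differs on at least one backgrounded slot. So no fact refutes it.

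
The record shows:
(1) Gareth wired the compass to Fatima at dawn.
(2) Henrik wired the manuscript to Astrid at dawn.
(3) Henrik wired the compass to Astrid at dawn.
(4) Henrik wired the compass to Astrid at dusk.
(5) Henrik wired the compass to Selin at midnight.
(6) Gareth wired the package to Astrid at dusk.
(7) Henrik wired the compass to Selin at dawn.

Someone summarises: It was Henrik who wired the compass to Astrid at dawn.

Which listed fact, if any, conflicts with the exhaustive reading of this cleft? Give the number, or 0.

Focus of the cleft: "Henrik" (the agent). Presupposed background: same thing, recipient, setting (the compass / Astrid / at dawn).
The exhaustive reading says no other agent fits that background.
No listed fact matches the background with a different agent. Exhaustivity holds.

0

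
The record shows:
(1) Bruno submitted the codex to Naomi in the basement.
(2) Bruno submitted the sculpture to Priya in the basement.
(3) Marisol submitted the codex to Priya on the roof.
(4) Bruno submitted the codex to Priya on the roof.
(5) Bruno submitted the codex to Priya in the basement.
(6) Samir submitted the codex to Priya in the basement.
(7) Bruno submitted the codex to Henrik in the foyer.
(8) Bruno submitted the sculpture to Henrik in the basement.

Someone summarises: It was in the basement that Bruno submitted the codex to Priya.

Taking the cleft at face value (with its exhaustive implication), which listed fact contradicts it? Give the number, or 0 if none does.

The cleft puts "in the basement" in focus and presupposes the open proposition with agent = Bruno, thing = the codex, recipient = Priya.
The exhaustive reading says no other setting fits that background.
But fact (4) also has agent = Bruno, thing = the codex, recipient = Priya, with setting = on the roof — so the exhaustive reading fails.

4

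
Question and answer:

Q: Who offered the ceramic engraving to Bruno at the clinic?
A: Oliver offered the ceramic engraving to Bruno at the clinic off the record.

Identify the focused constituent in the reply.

Oliver

The wh-word "who" asks about the subject (agent).
In the answer, "the ceramic engraving", "to Bruno" and "at the clinic" are given — repeated from the question.
"off the record" is also new, but it specifies the manner, which is not what the question asks about — so it is not the focus.
The constituent filling the subject (agent) gap is "Oliver"; that is the focus.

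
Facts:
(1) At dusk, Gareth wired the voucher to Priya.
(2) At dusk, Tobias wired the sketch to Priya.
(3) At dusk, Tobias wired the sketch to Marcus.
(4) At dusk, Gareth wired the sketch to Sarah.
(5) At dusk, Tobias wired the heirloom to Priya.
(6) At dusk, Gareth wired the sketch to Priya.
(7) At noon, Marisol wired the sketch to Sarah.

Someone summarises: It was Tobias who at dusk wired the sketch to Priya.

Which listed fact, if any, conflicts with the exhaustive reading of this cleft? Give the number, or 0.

The cleft puts "Tobias" in focus and presupposes the open proposition with same thing, recipient, setting (the sketch / Priya / at dusk).
Exhaustivity: Tobias is the only agent satisfying that background.
Fact (6) shares the background but with agent = Gareth; exhaustivity is violated.

6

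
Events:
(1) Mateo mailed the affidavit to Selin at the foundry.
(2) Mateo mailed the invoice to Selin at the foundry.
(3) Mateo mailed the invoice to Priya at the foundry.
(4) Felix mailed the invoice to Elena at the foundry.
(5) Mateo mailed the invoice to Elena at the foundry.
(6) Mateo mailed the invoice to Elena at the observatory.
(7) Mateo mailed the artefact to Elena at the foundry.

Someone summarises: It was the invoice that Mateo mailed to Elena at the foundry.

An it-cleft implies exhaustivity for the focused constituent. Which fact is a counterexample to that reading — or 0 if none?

Focus of the cleft: "the invoice" (the thing). Presupposed background: Mateo as agent and Elena as recipient and at the foundry as setting.
Exhaustivity: the invoice is the only thing satisfying that background.
Fact (7) shares the background but with thing = the artefact; exhaustivity is violated.

7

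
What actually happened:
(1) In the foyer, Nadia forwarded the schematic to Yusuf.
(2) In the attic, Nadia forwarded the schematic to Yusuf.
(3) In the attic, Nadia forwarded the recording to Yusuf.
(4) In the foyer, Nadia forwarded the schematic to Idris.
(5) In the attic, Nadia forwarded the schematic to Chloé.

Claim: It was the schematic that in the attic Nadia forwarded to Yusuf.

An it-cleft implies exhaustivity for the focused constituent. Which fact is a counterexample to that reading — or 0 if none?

Focus of the cleft: "the schematic" (the thing). Presupposed background: agent = Nadia, recipient = Yusuf, setting = in the attic.
The exhaustive reading says no other thing fits that background.
But fact (3) also has agent = Nadia, recipient = Yusuf, setting = in the attic, with thing = the recording — so the exhaustive reading fails.

3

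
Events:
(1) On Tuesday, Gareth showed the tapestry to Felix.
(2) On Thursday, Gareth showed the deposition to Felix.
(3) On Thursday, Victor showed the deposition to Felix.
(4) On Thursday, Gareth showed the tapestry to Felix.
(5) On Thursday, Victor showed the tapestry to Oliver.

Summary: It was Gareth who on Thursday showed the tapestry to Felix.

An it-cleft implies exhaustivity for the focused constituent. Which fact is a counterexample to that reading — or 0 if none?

The cleft puts "Gareth" in focus and presupposes the open proposition with thing = the tapestry, recipient = Felix, setting = on Thursday.
Exhaustivity: Gareth is the only agent satisfying that background.
Every other fact differs from the presupposition on some backgrounded slot, so none challenges the exhaustivity.

0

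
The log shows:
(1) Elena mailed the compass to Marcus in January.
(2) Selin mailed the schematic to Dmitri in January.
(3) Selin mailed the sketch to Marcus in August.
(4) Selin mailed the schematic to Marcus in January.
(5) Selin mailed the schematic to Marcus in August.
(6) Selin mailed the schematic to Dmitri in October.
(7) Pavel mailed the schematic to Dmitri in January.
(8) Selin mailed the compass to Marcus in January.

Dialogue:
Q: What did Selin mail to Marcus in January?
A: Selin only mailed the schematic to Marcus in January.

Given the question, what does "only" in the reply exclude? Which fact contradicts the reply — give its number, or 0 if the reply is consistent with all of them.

Answering "What did ...?" puts focus on the thing — here, "the schematic".
"Only" then excludes alternative things while the background — Selin as agent and Marcus as recipient and in January as setting — is held fixed.
Fact (8) shares the background with a different thing (the compass) — counterexample.
(Fact (5) would refute a reading with focus on the setting — but that is not what the question asks.)

8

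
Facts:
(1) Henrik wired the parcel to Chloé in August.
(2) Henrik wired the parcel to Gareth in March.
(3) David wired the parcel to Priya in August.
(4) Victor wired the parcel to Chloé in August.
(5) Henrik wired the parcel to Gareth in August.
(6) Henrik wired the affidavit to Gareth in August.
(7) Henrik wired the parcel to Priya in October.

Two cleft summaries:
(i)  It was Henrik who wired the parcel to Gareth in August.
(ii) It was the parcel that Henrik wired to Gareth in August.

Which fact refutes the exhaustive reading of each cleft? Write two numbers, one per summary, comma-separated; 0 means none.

0, 6

(i): focus "Henrik". No fact shares thing = the parcel, recipient = Gareth, setting = in August with a different agent. 0.
(ii): focus "the parcel". Looking for agent = Henrik, recipient = Gareth, setting = in August with some other thing — fact (6) has the affidavit there. Refuted.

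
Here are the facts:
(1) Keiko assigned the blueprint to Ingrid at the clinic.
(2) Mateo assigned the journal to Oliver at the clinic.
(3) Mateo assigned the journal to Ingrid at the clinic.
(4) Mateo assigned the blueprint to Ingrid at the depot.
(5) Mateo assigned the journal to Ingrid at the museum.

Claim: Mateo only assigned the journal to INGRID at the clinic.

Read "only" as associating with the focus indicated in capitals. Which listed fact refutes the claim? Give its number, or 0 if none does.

2

Focus (in capitals) is "Ingrid" — the recipient. "Only" excludes alternative recipients while holding fixed same agent, thing, setting (Mateo / the journal / at the clinic).
Fact (2) matches on same agent, thing, setting (Mateo / the journal / at the clinic), but has recipient = Oliver instead. That refutes the claim.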